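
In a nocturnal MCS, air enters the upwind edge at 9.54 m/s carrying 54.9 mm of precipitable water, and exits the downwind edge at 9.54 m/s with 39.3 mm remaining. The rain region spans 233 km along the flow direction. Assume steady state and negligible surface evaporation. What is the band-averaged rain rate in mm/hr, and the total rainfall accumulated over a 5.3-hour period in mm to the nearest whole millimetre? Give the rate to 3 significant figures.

R ≈ 2.30 mm/hr; total ≈ 12 mm

Column moisture flux per unit crosswind length is F = V × PW.
Inflow: F_in = 9.54 × 54.9 = 523.746 mm·m/s
Outflow: F_out = 9.54 × 39.3 = 374.922 mm·m/s
Steady-state rate R = (F_in − F_out)/L = (523.746 − 374.922) / 233000 m = 6.387e-04 mm/s.
R = 6.387e-04 × 3600 = 2.30 mm/hr.
Over 5.3 h: total = 2.30 × 5.3 = 12.19 ≈ 12 mm.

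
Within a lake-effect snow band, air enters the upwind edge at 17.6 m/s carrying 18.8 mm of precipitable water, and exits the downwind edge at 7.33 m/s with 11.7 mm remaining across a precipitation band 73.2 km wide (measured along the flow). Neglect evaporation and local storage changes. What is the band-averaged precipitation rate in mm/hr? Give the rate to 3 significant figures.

R ≈ 12.1 mm/hr

Column moisture flux per unit crosswind length is F = V × PW.
Inflow: F_in = 17.6 × 18.8 = 330.88 mm·m/s
Outflow: F_out = 7.33 × 11.7 = 85.761 mm·m/s
Steady-state rate R = (F_in − F_out)/L = (330.88 − 85.761) / 73200 m = 3.349e-03 mm/s.
R = 3.349e-03 × 3600 = 12.1 mm/hr.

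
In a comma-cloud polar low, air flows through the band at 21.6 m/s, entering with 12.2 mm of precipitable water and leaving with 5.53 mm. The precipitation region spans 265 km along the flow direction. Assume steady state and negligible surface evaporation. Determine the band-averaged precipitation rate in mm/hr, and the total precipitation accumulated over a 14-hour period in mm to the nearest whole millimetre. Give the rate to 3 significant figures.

Column moisture flux per unit crosswind length is F = V × PW.
Inflow: F_in = 21.6 × 12.2 = 263.52 mm·m/s
Outflow: F_out = 21.6 × 5.53 = 119.448 mm·m/s
Steady-state rate R = (F_in − F_out)/L = (263.52 − 119.448) / 265000 m = 5.437e-04 mm/s.
R = 5.437e-04 × 3600 = 1.96 mm/hr.
Over 14 h: total = 1.96 × 14 = 27.44 ≈ 27 mm.

R ≈ 1.96 mm/hr; total ≈ 27 mm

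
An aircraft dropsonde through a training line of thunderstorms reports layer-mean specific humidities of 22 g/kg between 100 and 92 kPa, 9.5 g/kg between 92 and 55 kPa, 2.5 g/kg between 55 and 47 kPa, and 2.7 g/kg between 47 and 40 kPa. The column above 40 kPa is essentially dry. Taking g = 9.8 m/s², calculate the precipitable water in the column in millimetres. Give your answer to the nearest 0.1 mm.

PW ≈ 57.8 mm

Precipitable water is the column-integrated vapour mass per unit area: PW = (1/g) Σ q̄ Δp, with q in kg/kg and Δp in Pa (1 kg/m² of water = 1 mm).
Layer 100–92 kPa: Δp = 80 hPa = 8000 Pa, q̄ = 0.022 kg/kg → 0.022 × 8000 / 9.8 = 17.96 mm
Layer 92–55 kPa: Δp = 370 hPa = 37000 Pa, q̄ = 0.0095 kg/kg → 0.0095 × 37000 / 9.8 = 35.87 mm
Layer 55–47 kPa: Δp = 80 hPa = 8000 Pa, q̄ = 0.0025 kg/kg → 0.0025 × 8000 / 9.8 = 2.04 mm
Layer 47–40 kPa: Δp = 70 hPa = 7000 Pa, q̄ = 0.0027 kg/kg → 0.0027 × 7000 / 9.8 = 1.93 mm
PW = 17.96 + 35.87 + 2.04 + 1.93 = 57.80 ≈ 57.8 mm.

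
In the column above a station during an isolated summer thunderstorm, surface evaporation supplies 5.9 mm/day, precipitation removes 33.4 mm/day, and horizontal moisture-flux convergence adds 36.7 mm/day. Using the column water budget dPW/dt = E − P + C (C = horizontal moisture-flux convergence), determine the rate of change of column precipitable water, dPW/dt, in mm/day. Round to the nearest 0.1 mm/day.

dPW/dt = E − P + C = 5.9 − 33.4 + (36.7) = 9.2 mm/day.

dPW/dt ≈ 9.2 mm/day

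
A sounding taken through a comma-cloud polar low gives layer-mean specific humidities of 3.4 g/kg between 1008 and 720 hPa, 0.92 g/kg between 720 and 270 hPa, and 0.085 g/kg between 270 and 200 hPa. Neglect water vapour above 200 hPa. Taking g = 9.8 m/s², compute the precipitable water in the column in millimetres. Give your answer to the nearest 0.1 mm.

Precipitable water is the column-integrated vapour mass per unit area: PW = (1/g) Σ q̄ Δp, with q in kg/kg and Δp in Pa (1 kg/m² of water = 1 mm).
Layer 1008–720 hPa: Δp = 288 hPa = 28800 Pa, q̄ = 0.0034 kg/kg → 0.0034 × 28800 / 9.8 = 9.99 mm
Layer 720–270 hPa: Δp = 450 hPa = 45000 Pa, q̄ = 0.00092 kg/kg → 0.00092 × 45000 / 9.8 = 4.22 mm
Layer 270–200 hPa: Δp = 70 hPa = 7000 Pa, q̄ = 8.5e-05 kg/kg → 8.5e-05 × 7000 / 9.8 = 0.06 mm
PW = 9.99 + 4.22 + 0.06 = 14.27 ≈ 14.3 mm.

PW ≈ 14.3 mm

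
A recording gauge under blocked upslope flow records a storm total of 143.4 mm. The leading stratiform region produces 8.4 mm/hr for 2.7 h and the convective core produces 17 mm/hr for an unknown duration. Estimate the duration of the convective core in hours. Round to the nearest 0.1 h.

Known phases: 8.4 × 2.7 = 22.68 mm.
Remaining depth = 143.4 − 22.68 = 120.72 mm.
Duration = 120.72 / 17 = 7.1 h.

duration ≈ 7.1 h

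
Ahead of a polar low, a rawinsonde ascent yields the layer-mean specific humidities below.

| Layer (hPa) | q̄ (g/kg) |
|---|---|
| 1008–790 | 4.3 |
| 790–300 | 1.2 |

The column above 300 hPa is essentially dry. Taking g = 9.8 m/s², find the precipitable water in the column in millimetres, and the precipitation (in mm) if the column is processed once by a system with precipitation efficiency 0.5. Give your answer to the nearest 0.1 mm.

Precipitable water is the column-integrated vapour mass per unit area: PW = (1/g) Σ q̄ Δp, with q in kg/kg and Δp in Pa (1 kg/m² of water = 1 mm).
Layer 1008–790 hPa: Δp = 218 hPa = 21800 Pa, q̄ = 0.0043 kg/kg → 0.0043 × 21800 / 9.8 = 9.57 mm
Layer 790–300 hPa: Δp = 490 hPa = 49000 Pa, q̄ = 0.0012 kg/kg → 0.0012 × 49000 / 9.8 = 6.00 mm
PW = 9.57 + 6.00 = 15.57 ≈ 15.6 mm.
Precipitation = ε × PW = 0.5 × 15.6 = 7.8 mm.

PW ≈ 15.6 mm; precipitation ≈ 7.8 mm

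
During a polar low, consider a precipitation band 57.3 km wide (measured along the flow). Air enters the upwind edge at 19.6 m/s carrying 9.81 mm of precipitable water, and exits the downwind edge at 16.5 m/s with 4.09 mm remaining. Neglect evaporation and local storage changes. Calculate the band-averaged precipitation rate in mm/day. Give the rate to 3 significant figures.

Column moisture flux per unit crosswind length is F = V × PW.
Inflow: F_in = 19.6 × 9.81 = 192.276 mm·m/s
Outflow: F_out = 16.5 × 4.09 = 67.485 mm·m/s
Steady-state rate R = (F_in − F_out)/L = (192.276 − 67.485) / 57300 m = 2.178e-03 mm/s.
R = 2.178e-03 × 3600 × 24 = 188 mm/day.

R ≈ 188 mm/day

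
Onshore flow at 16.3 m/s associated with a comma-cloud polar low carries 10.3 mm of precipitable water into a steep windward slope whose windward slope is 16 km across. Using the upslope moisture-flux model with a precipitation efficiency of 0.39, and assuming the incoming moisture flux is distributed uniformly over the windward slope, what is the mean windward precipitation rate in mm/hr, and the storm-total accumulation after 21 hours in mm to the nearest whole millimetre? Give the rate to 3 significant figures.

R ≈ 14.7 mm/hr; total ≈ 309 mm

Incoming column moisture flux per unit ridge length: F = V × PW = 16.3 × 10.3 = 167.89 mm·m/s.
Spread over the 16 km slope with efficiency ε = 0.39: R = ε·F/W = 0.39 × 167.89 / 16000 m = 4.092e-03 mm/s.
R = 4.092e-03 × 3600 = 14.7 mm/hr.
Over 21 h: total = 14.7 × 21 = 308.7 ≈ 309 mm.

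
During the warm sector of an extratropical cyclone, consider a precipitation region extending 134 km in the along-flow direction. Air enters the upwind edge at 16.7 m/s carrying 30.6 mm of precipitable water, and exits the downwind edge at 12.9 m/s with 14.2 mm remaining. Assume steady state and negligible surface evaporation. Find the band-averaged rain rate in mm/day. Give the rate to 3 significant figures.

Column moisture flux per unit crosswind length is F = V × PW.
Inflow: F_in = 16.7 × 30.6 = 511.02 mm·m/s
Outflow: F_out = 12.9 × 14.2 = 183.18 mm·m/s
Steady-state rate R = (F_in − F_out)/L = (511.02 − 183.18) / 134000 m = 2.447e-03 mm/s.
R = 2.447e-03 × 3600 × 24 = 211 mm/day.

R ≈ 211 mm/day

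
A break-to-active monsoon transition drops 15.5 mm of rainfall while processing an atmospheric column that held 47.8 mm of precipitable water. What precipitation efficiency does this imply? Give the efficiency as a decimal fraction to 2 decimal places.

ε ≈ 0.32

ε = rainfall / PW = 15.5 / 47.8 = 0.32.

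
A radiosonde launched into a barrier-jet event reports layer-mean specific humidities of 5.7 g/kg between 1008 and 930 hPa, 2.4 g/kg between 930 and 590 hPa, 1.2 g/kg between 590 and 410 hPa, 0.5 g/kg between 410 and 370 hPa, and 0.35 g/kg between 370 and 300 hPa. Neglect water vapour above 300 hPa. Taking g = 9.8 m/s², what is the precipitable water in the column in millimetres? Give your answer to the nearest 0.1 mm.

PW ≈ 15.5 mm

Precipitable water is the column-integrated vapour mass per unit area: PW = (1/g) Σ q̄ Δp, with q in kg/kg and Δp in Pa (1 kg/m² of water = 1 mm).
Layer 1008–930 hPa: Δp = 78 hPa = 7800 Pa, q̄ = 0.0057 kg/kg → 0.0057 × 7800 / 9.8 = 4.54 mm
Layer 930–590 hPa: Δp = 340 hPa = 34000 Pa, q̄ = 0.0024 kg/kg → 0.0024 × 34000 / 9.8 = 8.33 mm
Layer 590–410 hPa: Δp = 180 hPa = 18000 Pa, q̄ = 0.0012 kg/kg → 0.0012 × 18000 / 9.8 = 2.20 mm
Layer 410–370 hPa: Δp = 40 hPa = 4000 Pa, q̄ = 0.0005 kg/kg → 0.0005 × 4000 / 9.8 = 0.20 mm
Layer 370–300 hPa: Δp = 70 hPa = 7000 Pa, q̄ = 0.00035 kg/kg → 0.00035 × 7000 / 9.8 = 0.25 mm
PW = 4.54 + 8.33 + 2.20 + 0.20 + 0.25 = 15.52 ≈ 15.5 mm.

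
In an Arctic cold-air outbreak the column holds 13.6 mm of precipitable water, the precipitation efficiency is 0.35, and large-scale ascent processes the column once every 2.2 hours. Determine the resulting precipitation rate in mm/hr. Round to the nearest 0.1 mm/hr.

R ≈ 2.2 mm/hr

Each overturning extracts ε × PW = 0.35 × 13.6 = 4.76 mm.
Rate = ε·PW / τ = 4.76 / 2.2 h = 2.2 mm/hr.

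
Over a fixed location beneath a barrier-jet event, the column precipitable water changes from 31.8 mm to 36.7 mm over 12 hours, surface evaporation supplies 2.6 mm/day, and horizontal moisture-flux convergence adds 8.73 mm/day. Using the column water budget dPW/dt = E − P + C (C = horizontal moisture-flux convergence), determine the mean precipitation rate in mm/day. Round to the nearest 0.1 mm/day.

dPW/dt = (36.7 − 31.8) mm / (12/24 day) = +9.800 mm/day.
P = E + C − dPW/dt = 2.6 + (8.73) − (+9.800) = 1.5 mm/day.

P ≈ 1.5 mm/day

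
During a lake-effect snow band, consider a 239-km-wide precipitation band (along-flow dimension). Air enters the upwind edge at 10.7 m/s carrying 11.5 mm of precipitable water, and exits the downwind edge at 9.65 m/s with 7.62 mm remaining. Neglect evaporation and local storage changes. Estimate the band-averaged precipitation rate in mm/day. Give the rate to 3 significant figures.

Column moisture flux per unit crosswind length is F = V × PW.
Inflow: F_in = 10.7 × 11.5 = 123.05 mm·m/s
Outflow: F_out = 9.65 × 7.62 = 73.533 mm·m/s
Steady-state rate R = (F_in − F_out)/L = (123.05 − 73.533) / 239000 m = 2.072e-04 mm/s.
R = 2.072e-04 × 3600 × 24 = 17.9 mm/day.

R ≈ 17.9 mm/day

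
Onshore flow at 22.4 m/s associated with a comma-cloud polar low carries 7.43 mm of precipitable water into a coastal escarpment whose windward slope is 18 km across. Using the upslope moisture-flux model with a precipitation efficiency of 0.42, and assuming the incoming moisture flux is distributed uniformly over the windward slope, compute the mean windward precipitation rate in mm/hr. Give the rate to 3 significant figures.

Incoming column moisture flux per unit ridge length: F = V × PW = 22.4 × 7.43 = 166.432 mm·m/s.
Spread over the 18 km slope with efficiency ε = 0.42: R = ε·F/W = 0.42 × 166.432 / 18000 m = 3.883e-03 mm/s.
R = 3.883e-03 × 3600 = 14.0 mm/hr.

R ≈ 14.0 mm/hr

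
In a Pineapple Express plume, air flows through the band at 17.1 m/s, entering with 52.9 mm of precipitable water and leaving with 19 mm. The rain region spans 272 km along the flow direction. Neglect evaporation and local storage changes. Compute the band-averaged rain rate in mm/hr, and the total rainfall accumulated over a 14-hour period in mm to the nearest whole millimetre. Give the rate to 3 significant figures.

Column moisture flux per unit crosswind length is F = V × PW.
Inflow: F_in = 17.1 × 52.9 = 904.59 mm·m/s
Outflow: F_out = 17.1 × 19 = 324.9 mm·m/s
Steady-state rate R = (F_in − F_out)/L = (904.59 − 324.9) / 272000 m = 2.131e-03 mm/s.
R = 2.131e-03 × 3600 = 7.67 mm/hr.
Over 14 h: total = 7.67 × 14 = 107.38 ≈ 107 mm.

R ≈ 7.67 mm/hr; total ≈ 107 mm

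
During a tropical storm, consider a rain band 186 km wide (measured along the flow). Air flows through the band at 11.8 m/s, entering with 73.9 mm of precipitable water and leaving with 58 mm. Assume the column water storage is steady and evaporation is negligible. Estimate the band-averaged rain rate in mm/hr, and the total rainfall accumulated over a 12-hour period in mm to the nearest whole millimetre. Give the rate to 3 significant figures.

Column moisture flux per unit crosswind length is F = V × PW.
Inflow: F_in = 11.8 × 73.9 = 872.02 mm·m/s
Outflow: F_out = 11.8 × 58 = 684.4 mm·m/s
Steady-state rate R = (F_in − F_out)/L = (872.02 − 684.4) / 186000 m = 1.009e-03 mm/s.
R = 1.009e-03 × 3600 = 3.63 mm/hr.
Over 12 h: total = 3.63 × 12 = 43.56 ≈ 44 mm.

R ≈ 3.63 mm/hr; total ≈ 44 mm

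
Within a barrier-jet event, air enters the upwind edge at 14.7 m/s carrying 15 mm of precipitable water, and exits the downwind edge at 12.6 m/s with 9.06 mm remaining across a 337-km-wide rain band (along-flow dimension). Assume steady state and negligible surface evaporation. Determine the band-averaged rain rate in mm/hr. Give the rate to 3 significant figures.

Column moisture flux per unit crosswind length is F = V × PW.
Inflow: F_in = 14.7 × 15 = 220.5 mm·m/s
Outflow: F_out = 12.6 × 9.06 = 114.156 mm·m/s
Steady-state rate R = (F_in − F_out)/L = (220.5 − 114.156) / 337000 m = 3.156e-04 mm/s.
R = 3.156e-04 × 3600 = 1.14 mm/hr.

R ≈ 1.14 mm/hr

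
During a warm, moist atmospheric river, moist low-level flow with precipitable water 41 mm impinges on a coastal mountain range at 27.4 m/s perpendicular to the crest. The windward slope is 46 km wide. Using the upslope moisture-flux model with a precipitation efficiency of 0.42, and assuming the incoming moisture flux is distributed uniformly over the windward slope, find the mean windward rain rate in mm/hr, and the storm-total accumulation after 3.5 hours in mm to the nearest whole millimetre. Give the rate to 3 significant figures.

Incoming column moisture flux per unit ridge length: F = V × PW = 27.4 × 41 = 1123.4 mm·m/s.
Spread over the 46 km slope with efficiency ε = 0.42: R = ε·F/W = 0.42 × 1123.4 / 46000 m = 1.026e-02 mm/s.
R = 1.026e-02 × 3600 = 36.9 mm/hr.
Over 3.5 h: total = 36.9 × 3.5 = 129.15 ≈ 129 mm.

R ≈ 36.9 mm/hr; total ≈ 129 mm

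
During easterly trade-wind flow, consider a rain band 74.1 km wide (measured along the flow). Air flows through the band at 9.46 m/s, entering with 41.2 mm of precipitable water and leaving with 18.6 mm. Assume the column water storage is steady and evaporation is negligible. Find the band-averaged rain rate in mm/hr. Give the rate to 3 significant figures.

R ≈ 10.4 mm/hr

Column moisture flux per unit crosswind length is F = V × PW.
Inflow: F_in = 9.46 × 41.2 = 389.752 mm·m/s
Outflow: F_out = 9.46 × 18.6 = 175.956 mm·m/s
Steady-state rate R = (F_in − F_out)/L = (389.752 − 175.956) / 74100 m = 2.885e-03 mm/s.
R = 2.885e-03 × 3600 = 10.4 mm/hr.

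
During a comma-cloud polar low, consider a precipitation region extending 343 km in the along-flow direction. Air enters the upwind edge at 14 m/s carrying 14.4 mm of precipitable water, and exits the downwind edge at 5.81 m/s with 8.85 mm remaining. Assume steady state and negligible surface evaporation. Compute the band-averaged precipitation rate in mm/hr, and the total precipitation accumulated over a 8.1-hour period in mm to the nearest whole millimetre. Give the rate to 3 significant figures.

R ≈ 1.58 mm/hr; total ≈ 13 mm

Column moisture flux per unit crosswind length is F = V × PW.
Inflow: F_in = 14 × 14.4 = 201.6 mm·m/s
Outflow: F_out = 5.81 × 8.85 = 51.4185 mm·m/s
Steady-state rate R = (F_in − F_out)/L = (201.6 − 51.4185) / 343000 m = 4.378e-04 mm/s.
R = 4.378e-04 × 3600 = 1.58 mm/hr.
Over 8.1 h: total = 1.58 × 8.1 = 12.798 ≈ 13 mm.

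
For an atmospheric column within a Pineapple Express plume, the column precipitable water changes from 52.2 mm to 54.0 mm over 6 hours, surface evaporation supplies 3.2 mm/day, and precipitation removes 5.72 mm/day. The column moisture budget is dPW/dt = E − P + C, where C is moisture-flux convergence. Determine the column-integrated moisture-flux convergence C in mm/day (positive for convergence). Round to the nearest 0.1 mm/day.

C ≈ 9.7 mm/day

dPW/dt = (54.0 − 52.2) mm / (6/24 day) = +7.200 mm/day.
C = dPW/dt − E + P = (+7.200) − 3.2 + 5.72 = 9.7 mm/day.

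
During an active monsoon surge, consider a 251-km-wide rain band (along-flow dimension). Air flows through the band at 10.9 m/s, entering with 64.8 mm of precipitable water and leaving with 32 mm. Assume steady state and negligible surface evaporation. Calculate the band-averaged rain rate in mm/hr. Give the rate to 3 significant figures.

R ≈ 5.13 mm/hr

Column moisture flux per unit crosswind length is F = V × PW.
Inflow: F_in = 10.9 × 64.8 = 706.32 mm·m/s
Outflow: F_out = 10.9 × 32 = 348.8 mm·m/s
Steady-state rate R = (F_in − F_out)/L = (706.32 − 348.8) / 251000 m = 1.424e-03 mm/s.
R = 1.424e-03 × 3600 = 5.13 mm/hr.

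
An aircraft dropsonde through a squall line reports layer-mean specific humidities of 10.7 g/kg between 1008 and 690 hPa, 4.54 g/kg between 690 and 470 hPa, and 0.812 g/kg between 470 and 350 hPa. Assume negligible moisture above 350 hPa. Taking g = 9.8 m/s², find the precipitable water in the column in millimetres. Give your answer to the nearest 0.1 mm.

PW ≈ 45.9 mm

Precipitable water is the column-integrated vapour mass per unit area: PW = (1/g) Σ q̄ Δp, with q in kg/kg and Δp in Pa (1 kg/m² of water = 1 mm).
Layer 1008–690 hPa: Δp = 318 hPa = 31800 Pa, q̄ = 0.0107 kg/kg → 0.0107 × 31800 / 9.8 = 34.72 mm
Layer 690–470 hPa: Δp = 220 hPa = 22000 Pa, q̄ = 0.00454 kg/kg → 0.00454 × 22000 / 9.8 = 10.19 mm
Layer 470–350 hPa: Δp = 120 hPa = 12000 Pa, q̄ = 0.000812 kg/kg → 0.000812 × 12000 / 9.8 = 0.99 mm
PW = 34.72 + 10.19 + 0.99 = 45.90 ≈ 45.9 mm.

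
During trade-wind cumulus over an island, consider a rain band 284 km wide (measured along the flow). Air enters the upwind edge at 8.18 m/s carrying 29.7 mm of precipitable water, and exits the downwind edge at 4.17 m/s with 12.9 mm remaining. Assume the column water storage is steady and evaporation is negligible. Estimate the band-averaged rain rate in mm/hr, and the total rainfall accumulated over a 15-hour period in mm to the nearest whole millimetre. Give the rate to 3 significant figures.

Column moisture flux per unit crosswind length is F = V × PW.
Inflow: F_in = 8.18 × 29.7 = 242.946 mm·m/s
Outflow: F_out = 4.17 × 12.9 = 53.793 mm·m/s
Steady-state rate R = (F_in − F_out)/L = (242.946 − 53.793) / 284000 m = 6.660e-04 mm/s.
R = 6.660e-04 × 3600 = 2.40 mm/hr.
Over 15 h: total = 2.40 × 15 = 36 mm.

R ≈ 2.40 mm/hr; total ≈ 36 mm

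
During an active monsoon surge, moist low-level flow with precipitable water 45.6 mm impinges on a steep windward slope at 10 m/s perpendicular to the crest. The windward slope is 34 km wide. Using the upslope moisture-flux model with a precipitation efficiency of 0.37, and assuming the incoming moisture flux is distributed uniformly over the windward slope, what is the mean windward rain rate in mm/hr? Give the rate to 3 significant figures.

R ≈ 17.9 mm/hr

Incoming column moisture flux per unit ridge length: F = V × PW = 10 × 45.6 = 456 mm·m/s.
Spread over the 34 km slope with efficiency ε = 0.37: R = ε·F/W = 0.37 × 456 / 34000 m = 4.962e-03 mm/s.
R = 4.962e-03 × 3600 = 17.9 mm/hr.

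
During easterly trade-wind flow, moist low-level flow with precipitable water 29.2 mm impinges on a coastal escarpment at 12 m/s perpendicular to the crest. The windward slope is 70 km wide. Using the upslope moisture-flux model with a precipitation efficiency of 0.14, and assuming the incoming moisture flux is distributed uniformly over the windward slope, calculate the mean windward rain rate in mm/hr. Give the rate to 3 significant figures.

R ≈ 2.52 mm/hr

Incoming column moisture flux per unit ridge length: F = V × PW = 12 × 29.2 = 350.4 mm·m/s.
Spread over the 70 km slope with efficiency ε = 0.14: R = ε·F/W = 0.14 × 350.4 / 70000 m = 7.008e-04 mm/s.
R = 7.008e-04 × 3600 = 2.52 mm/hr.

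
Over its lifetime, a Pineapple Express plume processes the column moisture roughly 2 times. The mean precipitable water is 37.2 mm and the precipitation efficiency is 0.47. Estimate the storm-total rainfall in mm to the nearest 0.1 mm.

Each cycle deposits ε × PW = 0.47 × 37.2 = 17.484 mm.
Over 2 cycles: 2 × 17.484 = 35.0 mm.

rainfall ≈ 35.0 mm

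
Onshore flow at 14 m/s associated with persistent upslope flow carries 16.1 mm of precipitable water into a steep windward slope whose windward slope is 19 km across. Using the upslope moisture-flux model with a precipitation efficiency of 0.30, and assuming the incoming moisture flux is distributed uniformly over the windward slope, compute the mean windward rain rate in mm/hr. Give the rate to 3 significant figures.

R ≈ 12.8 mm/hr

Incoming column moisture flux per unit ridge length: F = V × PW = 14 × 16.1 = 225.4 mm·m/s.
Spread over the 19 km slope with efficiency ε = 0.30: R = ε·F/W = 0.30 × 225.4 / 19000 m = 3.559e-03 mm/s.
R = 3.559e-03 × 3600 = 12.8 mm/hr.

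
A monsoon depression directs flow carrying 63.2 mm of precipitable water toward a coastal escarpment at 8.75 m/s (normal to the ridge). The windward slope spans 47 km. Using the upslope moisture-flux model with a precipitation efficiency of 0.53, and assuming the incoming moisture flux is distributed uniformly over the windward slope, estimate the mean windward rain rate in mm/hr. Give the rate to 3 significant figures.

R ≈ 22.4 mm/hr

Incoming column moisture flux per unit ridge length: F = V × PW = 8.75 × 63.2 = 553 mm·m/s.
Spread over the 47 km slope with efficiency ε = 0.53: R = ε·F/W = 0.53 × 553 / 47000 m = 6.236e-03 mm/s.
R = 6.236e-03 × 3600 = 22.4 mm/hr.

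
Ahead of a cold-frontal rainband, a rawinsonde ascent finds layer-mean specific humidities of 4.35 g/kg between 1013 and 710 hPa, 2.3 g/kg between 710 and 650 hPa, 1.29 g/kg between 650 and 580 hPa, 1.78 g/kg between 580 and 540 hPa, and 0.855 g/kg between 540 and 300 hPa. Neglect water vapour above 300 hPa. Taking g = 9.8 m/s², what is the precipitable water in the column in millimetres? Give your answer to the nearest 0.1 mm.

Precipitable water is the column-integrated vapour mass per unit area: PW = (1/g) Σ q̄ Δp, with q in kg/kg and Δp in Pa (1 kg/m² of water = 1 mm).
Layer 1013–710 hPa: Δp = 303 hPa = 30300 Pa, q̄ = 0.00435 kg/kg → 0.00435 × 30300 / 9.8 = 13.45 mm
Layer 710–650 hPa: Δp = 60 hPa = 6000 Pa, q̄ = 0.0023 kg/kg → 0.0023 × 6000 / 9.8 = 1.41 mm
Layer 650–580 hPa: Δp = 70 hPa = 7000 Pa, q̄ = 0.00129 kg/kg → 0.00129 × 7000 / 9.8 = 0.92 mm
Layer 580–540 hPa: Δp = 40 hPa = 4000 Pa, q̄ = 0.00178 kg/kg → 0.00178 × 4000 / 9.8 = 0.73 mm
Layer 540–300 hPa: Δp = 240 hPa = 24000 Pa, q̄ = 0.000855 kg/kg → 0.000855 × 24000 / 9.8 = 2.09 mm
PW = 13.45 + 1.41 + 0.92 + 0.73 + 2.09 = 18.60 ≈ 18.6 mm.

PW ≈ 18.6 mm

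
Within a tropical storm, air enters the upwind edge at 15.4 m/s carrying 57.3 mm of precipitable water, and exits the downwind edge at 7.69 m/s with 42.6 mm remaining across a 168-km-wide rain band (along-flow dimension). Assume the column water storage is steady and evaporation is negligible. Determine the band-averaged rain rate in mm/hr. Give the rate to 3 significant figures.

Column moisture flux per unit crosswind length is F = V × PW.
Inflow: F_in = 15.4 × 57.3 = 882.42 mm·m/s
Outflow: F_out = 7.69 × 42.6 = 327.594 mm·m/s
Steady-state rate R = (F_in − F_out)/L = (882.42 − 327.594) / 168000 m = 3.303e-03 mm/s.
R = 3.303e-03 × 3600 = 11.9 mm/hr.

R ≈ 11.9 mm/hr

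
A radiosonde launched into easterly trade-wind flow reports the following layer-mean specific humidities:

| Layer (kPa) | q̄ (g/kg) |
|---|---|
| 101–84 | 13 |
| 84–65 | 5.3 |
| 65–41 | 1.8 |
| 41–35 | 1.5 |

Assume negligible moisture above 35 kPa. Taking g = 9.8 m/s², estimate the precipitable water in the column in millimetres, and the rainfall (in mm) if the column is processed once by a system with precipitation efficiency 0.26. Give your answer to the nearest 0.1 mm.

PW ≈ 38.2 mm; rainfall ≈ 9.9 mm

Precipitable water is the column-integrated vapour mass per unit area: PW = (1/g) Σ q̄ Δp, with q in kg/kg and Δp in Pa (1 kg/m² of water = 1 mm).
Layer 101–84 kPa: Δp = 170 hPa = 17000 Pa, q̄ = 0.013 kg/kg → 0.013 × 17000 / 9.8 = 22.55 mm
Layer 84–65 kPa: Δp = 190 hPa = 19000 Pa, q̄ = 0.0053 kg/kg → 0.0053 × 19000 / 9.8 = 10.28 mm
Layer 65–41 kPa: Δp = 240 hPa = 24000 Pa, q̄ = 0.0018 kg/kg → 0.0018 × 24000 / 9.8 = 4.41 mm
Layer 41–35 kPa: Δp = 60 hPa = 6000 Pa, q̄ = 0.0015 kg/kg → 0.0015 × 6000 / 9.8 = 0.92 mm
PW = 22.55 + 10.28 + 4.41 + 0.92 = 38.16 ≈ 38.2 mm.
Rainfall = ε × PW = 0.26 × 38.2 = 9.9 mm.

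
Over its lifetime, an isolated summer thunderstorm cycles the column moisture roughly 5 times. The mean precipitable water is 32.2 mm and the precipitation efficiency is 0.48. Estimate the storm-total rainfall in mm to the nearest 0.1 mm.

rainfall ≈ 77.3 mm

Each cycle deposits ε × PW = 0.48 × 32.2 = 15.456 mm.
Over 5 cycles: 5 × 15.456 = 77.3 mm.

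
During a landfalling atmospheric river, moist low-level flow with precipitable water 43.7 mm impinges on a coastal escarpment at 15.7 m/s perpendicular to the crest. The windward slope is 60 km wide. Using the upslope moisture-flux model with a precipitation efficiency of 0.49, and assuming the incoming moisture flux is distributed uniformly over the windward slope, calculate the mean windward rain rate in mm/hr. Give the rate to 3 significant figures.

Incoming column moisture flux per unit ridge length: F = V × PW = 15.7 × 43.7 = 686.09 mm·m/s.
Spread over the 60 km slope with efficiency ε = 0.49: R = ε·F/W = 0.49 × 686.09 / 60000 m = 5.603e-03 mm/s.
R = 5.603e-03 × 3600 = 20.2 mm/hr.

R ≈ 20.2 mm/hr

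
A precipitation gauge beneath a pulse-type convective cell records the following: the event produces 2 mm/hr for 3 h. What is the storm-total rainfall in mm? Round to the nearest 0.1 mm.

total ≈ 6.0 mm

Total = Σ Rᵢ Δtᵢ = 2 × 3
      = 6 = 6.0 mm.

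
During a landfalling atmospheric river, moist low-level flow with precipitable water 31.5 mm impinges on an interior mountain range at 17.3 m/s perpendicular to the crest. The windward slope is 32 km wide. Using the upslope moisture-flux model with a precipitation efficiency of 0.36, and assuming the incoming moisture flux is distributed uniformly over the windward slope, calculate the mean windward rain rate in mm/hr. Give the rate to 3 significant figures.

Incoming column moisture flux per unit ridge length: F = V × PW = 17.3 × 31.5 = 544.95 mm·m/s.
Spread over the 32 km slope with efficiency ε = 0.36: R = ε·F/W = 0.36 × 544.95 / 32000 m = 6.131e-03 mm/s.
R = 6.131e-03 × 3600 = 22.1 mm/hr.

R ≈ 22.1 mm/hr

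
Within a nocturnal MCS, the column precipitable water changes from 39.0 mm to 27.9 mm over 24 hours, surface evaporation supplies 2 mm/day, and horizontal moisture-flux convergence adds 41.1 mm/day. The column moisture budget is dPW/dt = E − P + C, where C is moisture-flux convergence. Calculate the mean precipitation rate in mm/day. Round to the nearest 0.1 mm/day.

dPW/dt = (27.9 − 39.0) mm / (24/24 day) = -11.100 mm/day.
P = E + C − dPW/dt = 2 + (41.1) − (-11.100) = 54.2 mm/day.

P ≈ 54.2 mm/day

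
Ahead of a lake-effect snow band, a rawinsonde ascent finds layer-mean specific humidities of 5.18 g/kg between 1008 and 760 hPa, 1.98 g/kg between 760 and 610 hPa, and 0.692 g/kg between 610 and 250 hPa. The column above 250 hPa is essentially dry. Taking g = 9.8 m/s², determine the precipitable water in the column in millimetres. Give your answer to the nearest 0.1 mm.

Precipitable water is the column-integrated vapour mass per unit area: PW = (1/g) Σ q̄ Δp, with q in kg/kg and Δp in Pa (1 kg/m² of water = 1 mm).
Layer 1008–760 hPa: Δp = 248 hPa = 24800 Pa, q̄ = 0.00518 kg/kg → 0.00518 × 24800 / 9.8 = 13.11 mm
Layer 760–610 hPa: Δp = 150 hPa = 15000 Pa, q̄ = 0.00198 kg/kg → 0.00198 × 15000 / 9.8 = 3.03 mm
Layer 610–250 hPa: Δp = 360 hPa = 36000 Pa, q̄ = 0.000692 kg/kg → 0.000692 × 36000 / 9.8 = 2.54 mm
PW = 13.11 + 3.03 + 2.54 = 18.68 ≈ 18.7 mm.

PW ≈ 18.7 mm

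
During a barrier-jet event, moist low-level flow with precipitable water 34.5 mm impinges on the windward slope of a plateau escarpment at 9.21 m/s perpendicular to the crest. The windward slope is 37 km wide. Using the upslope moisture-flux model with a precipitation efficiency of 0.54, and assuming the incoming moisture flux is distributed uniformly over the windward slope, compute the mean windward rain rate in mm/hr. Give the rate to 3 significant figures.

R ≈ 16.7 mm/hr

Incoming column moisture flux per unit ridge length: F = V × PW = 9.21 × 34.5 = 317.745 mm·m/s.
Spread over the 37 km slope with efficiency ε = 0.54: R = ε·F/W = 0.54 × 317.745 / 37000 m = 4.637e-03 mm/s.
R = 4.637e-03 × 3600 = 16.7 mm/hr.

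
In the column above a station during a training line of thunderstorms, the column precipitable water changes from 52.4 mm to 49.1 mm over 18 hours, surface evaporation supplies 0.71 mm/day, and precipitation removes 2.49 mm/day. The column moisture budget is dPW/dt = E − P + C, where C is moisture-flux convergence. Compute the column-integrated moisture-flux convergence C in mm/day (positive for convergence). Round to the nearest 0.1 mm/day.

dPW/dt = (49.1 − 52.4) mm / (18/24 day) = -4.400 mm/day.
C = dPW/dt − E + P = (-4.400) − 0.71 + 2.49 = -2.6 mm/day.

C ≈ -2.6 mm/day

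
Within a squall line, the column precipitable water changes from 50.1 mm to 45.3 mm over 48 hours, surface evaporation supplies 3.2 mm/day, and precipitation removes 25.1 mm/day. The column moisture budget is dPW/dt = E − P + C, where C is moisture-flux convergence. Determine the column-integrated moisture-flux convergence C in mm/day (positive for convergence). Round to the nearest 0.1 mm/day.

dPW/dt = (45.3 − 50.1) mm / (48/24 day) = -2.400 mm/day.
C = dPW/dt − E + P = (-2.400) − 3.2 + 25.1 = 19.5 mm/day.

C ≈ 19.5 mm/day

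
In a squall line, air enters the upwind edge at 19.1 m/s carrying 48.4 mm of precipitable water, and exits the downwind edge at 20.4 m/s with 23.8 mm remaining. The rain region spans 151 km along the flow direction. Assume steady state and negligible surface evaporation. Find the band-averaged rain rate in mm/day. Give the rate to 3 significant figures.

Column moisture flux per unit crosswind length is F = V × PW.
Inflow: F_in = 19.1 × 48.4 = 924.44 mm·m/s
Outflow: F_out = 20.4 × 23.8 = 485.52 mm·m/s
Steady-state rate R = (F_in − F_out)/L = (924.44 − 485.52) / 151000 m = 2.907e-03 mm/s.
R = 2.907e-03 × 3600 × 24 = 251 mm/day.

R ≈ 251 mm/day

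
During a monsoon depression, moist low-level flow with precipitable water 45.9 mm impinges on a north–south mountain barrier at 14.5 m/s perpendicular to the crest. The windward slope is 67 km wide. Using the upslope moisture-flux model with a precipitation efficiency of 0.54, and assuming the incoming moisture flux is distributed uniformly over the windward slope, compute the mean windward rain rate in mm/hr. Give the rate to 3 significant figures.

Incoming column moisture flux per unit ridge length: F = V × PW = 14.5 × 45.9 = 665.55 mm·m/s.
Spread over the 67 km slope with efficiency ε = 0.54: R = ε·F/W = 0.54 × 665.55 / 67000 m = 5.364e-03 mm/s.
R = 5.364e-03 × 3600 = 19.3 mm/hr.

R ≈ 19.3 mm/hr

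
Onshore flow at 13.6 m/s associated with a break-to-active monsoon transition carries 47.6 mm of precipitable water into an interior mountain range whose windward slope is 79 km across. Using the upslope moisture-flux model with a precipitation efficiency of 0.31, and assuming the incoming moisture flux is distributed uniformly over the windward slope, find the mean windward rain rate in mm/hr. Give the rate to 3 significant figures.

Incoming column moisture flux per unit ridge length: F = V × PW = 13.6 × 47.6 = 647.36 mm·m/s.
Spread over the 79 km slope with efficiency ε = 0.31: R = ε·F/W = 0.31 × 647.36 / 79000 m = 2.540e-03 mm/s.
R = 2.540e-03 × 3600 = 9.14 mm/hr.

R ≈ 9.14 mm/hr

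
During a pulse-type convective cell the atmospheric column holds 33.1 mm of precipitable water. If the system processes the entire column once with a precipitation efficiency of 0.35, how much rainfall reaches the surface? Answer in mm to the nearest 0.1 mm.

Rainfall = ε × PW = 0.35 × 33.1 = 11.6 mm.

rainfall ≈ 11.6 mm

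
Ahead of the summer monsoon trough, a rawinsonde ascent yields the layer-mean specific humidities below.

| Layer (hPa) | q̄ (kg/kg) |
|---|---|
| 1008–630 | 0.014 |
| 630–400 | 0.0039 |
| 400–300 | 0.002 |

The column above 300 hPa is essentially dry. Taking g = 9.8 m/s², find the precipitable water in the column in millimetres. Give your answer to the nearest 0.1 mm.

PW ≈ 65.2 mm

Precipitable water is the column-integrated vapour mass per unit area: PW = (1/g) Σ q̄ Δp, with q in kg/kg and Δp in Pa (1 kg/m² of water = 1 mm).
Layer 1008–630 hPa: Δp = 378 hPa = 37800 Pa, q̄ = 0.014 kg/kg → 0.014 × 37800 / 9.8 = 54.00 mm
Layer 630–400 hPa: Δp = 230 hPa = 23000 Pa, q̄ = 0.0039 kg/kg → 0.0039 × 23000 / 9.8 = 9.15 mm
Layer 400–300 hPa: Δp = 100 hPa = 10000 Pa, q̄ = 0.002 kg/kg → 0.002 × 10000 / 9.8 = 2.04 mm
PW = 54.00 + 9.15 + 2.04 = 65.19 ≈ 65.2 mm.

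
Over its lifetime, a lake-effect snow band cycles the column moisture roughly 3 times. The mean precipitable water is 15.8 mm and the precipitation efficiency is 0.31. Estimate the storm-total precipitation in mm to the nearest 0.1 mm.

precipitation ≈ 14.7 mm

Each cycle deposits ε × PW = 0.31 × 15.8 = 4.898 mm.
Over 3 cycles: 3 × 4.898 = 14.7 mm.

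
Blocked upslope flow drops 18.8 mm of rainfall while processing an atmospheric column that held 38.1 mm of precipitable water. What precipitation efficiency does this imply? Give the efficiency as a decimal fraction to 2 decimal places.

ε = rainfall / PW = 18.8 / 38.1 = 0.49.

ε ≈ 0.49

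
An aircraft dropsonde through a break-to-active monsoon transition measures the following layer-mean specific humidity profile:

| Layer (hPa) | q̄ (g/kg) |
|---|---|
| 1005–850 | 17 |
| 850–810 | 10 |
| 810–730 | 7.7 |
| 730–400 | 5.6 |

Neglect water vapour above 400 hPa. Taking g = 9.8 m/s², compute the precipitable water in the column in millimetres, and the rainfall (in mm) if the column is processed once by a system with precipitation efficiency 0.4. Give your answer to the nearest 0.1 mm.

PW ≈ 56.1 mm; rainfall ≈ 22.4 mm

Precipitable water is the column-integrated vapour mass per unit area: PW = (1/g) Σ q̄ Δp, with q in kg/kg and Δp in Pa (1 kg/m² of water = 1 mm).
Layer 1005–850 hPa: Δp = 155 hPa = 15500 Pa, q̄ = 0.017 kg/kg → 0.017 × 15500 / 9.8 = 26.89 mm
Layer 850–810 hPa: Δp = 40 hPa = 4000 Pa, q̄ = 0.01 kg/kg → 0.01 × 4000 / 9.8 = 4.08 mm
Layer 810–730 hPa: Δp = 80 hPa = 8000 Pa, q̄ = 0.0077 kg/kg → 0.0077 × 8000 / 9.8 = 6.29 mm
Layer 730–400 hPa: Δp = 330 hPa = 33000 Pa, q̄ = 0.0056 kg/kg → 0.0056 × 33000 / 9.8 = 18.86 mm
PW = 26.89 + 4.08 + 6.29 + 18.86 = 56.12 ≈ 56.1 mm.
Rainfall = ε × PW = 0.4 × 56.1 = 22.4 mm.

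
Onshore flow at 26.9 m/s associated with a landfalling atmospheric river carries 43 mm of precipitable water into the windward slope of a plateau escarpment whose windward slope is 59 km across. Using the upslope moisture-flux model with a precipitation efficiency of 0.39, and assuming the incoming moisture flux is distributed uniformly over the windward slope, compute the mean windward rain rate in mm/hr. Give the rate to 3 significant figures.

R ≈ 27.5 mm/hr

Incoming column moisture flux per unit ridge length: F = V × PW = 26.9 × 43 = 1156.7 mm·m/s.
Spread over the 59 km slope with efficiency ε = 0.39: R = ε·F/W = 0.39 × 1156.7 / 59000 m = 7.646e-03 mm/s.
R = 7.646e-03 × 3600 = 27.5 mm/hr.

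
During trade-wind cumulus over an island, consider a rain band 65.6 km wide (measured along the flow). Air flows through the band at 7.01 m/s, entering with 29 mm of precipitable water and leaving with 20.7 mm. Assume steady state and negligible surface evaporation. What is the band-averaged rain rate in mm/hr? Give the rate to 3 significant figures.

R ≈ 3.19 mm/hr

Column moisture flux per unit crosswind length is F = V × PW.
Inflow: F_in = 7.01 × 29 = 203.29 mm·m/s
Outflow: F_out = 7.01 × 20.7 = 145.107 mm·m/s
Steady-state rate R = (F_in − F_out)/L = (203.29 − 145.107) / 65600 m = 8.869e-04 mm/s.
R = 8.869e-04 × 3600 = 3.19 mm/hr.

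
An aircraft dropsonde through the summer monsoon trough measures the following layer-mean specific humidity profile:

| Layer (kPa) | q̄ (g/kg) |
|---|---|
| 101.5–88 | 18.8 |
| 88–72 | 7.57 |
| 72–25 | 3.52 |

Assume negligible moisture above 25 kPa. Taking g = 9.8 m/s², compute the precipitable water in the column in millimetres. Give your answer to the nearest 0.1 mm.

Precipitable water is the column-integrated vapour mass per unit area: PW = (1/g) Σ q̄ Δp, with q in kg/kg and Δp in Pa (1 kg/m² of water = 1 mm).
Layer 101.5–88 kPa: Δp = 135 hPa = 13500 Pa, q̄ = 0.0188 kg/kg → 0.0188 × 13500 / 9.8 = 25.90 mm
Layer 88–72 kPa: Δp = 160 hPa = 16000 Pa, q̄ = 0.00757 kg/kg → 0.00757 × 16000 / 9.8 = 12.36 mm
Layer 72–25 kPa: Δp = 470 hPa = 47000 Pa, q̄ = 0.00352 kg/kg → 0.00352 × 47000 / 9.8 = 16.88 mm
PW = 25.90 + 12.36 + 16.88 = 55.14 ≈ 55.1 mm.

PW ≈ 55.1 mm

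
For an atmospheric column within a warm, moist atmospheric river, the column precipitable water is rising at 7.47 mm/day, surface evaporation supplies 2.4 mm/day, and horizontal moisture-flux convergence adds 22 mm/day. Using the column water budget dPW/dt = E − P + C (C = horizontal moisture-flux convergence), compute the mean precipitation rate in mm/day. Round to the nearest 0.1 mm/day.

P ≈ 16.9 mm/day

dPW/dt = +7.47 mm/day.
P = E + C − dPW/dt = 2.4 + (22) − (+7.47) = 16.9 mm/day.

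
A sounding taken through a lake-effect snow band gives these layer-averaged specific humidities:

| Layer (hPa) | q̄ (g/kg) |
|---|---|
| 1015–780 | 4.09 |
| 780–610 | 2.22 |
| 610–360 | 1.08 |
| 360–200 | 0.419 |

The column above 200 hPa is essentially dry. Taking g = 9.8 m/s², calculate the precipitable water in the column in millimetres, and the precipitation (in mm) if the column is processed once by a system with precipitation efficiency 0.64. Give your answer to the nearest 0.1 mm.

Precipitable water is the column-integrated vapour mass per unit area: PW = (1/g) Σ q̄ Δp, with q in kg/kg and Δp in Pa (1 kg/m² of water = 1 mm).
Layer 1015–780 hPa: Δp = 235 hPa = 23500 Pa, q̄ = 0.00409 kg/kg → 0.00409 × 23500 / 9.8 = 9.81 mm
Layer 780–610 hPa: Δp = 170 hPa = 17000 Pa, q̄ = 0.00222 kg/kg → 0.00222 × 17000 / 9.8 = 3.85 mm
Layer 610–360 hPa: Δp = 250 hPa = 25000 Pa, q̄ = 0.00108 kg/kg → 0.00108 × 25000 / 9.8 = 2.76 mm
Layer 360–200 hPa: Δp = 160 hPa = 16000 Pa, q̄ = 0.000419 kg/kg → 0.000419 × 16000 / 9.8 = 0.68 mm
PW = 9.81 + 3.85 + 2.76 + 0.68 = 17.10 ≈ 17.1 mm.
Precipitation = ε × PW = 0.64 × 17.1 = 10.9 mm.

PW ≈ 17.1 mm; precipitation ≈ 10.9 mm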